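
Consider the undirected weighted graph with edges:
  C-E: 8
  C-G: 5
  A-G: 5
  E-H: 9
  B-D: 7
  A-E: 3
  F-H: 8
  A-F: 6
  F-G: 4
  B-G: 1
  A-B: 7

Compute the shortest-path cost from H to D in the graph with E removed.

20

Some routes from H to D avoiding E:
H-F-A-G-B-D: 8 + 6 + 5 + 1 + 7 = 27
H-F-A-B-D: 8 + 6 + 7 + 7 = 28
H-F-G-B-D: 8 + 4 + 1 + 7 = 20
The minimum is 20.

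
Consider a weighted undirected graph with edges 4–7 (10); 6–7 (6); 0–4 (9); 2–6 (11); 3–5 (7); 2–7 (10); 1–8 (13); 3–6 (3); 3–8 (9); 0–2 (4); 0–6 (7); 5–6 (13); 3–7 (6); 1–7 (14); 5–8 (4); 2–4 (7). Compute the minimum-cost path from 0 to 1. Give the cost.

27

Comparing a few candidate routes:
0-2-7-1: 4 + 10 + 14 = 28
0-6-3-7-1: 7 + 3 + 6 + 14 = 30
0-6-7-1: 7 + 6 + 14 = 27
Best route has total 27.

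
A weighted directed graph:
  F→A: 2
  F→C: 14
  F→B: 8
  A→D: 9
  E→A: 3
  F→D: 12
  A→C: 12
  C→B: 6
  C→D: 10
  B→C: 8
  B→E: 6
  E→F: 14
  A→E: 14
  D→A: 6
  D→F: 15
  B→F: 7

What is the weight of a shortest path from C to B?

Candidate routes:
C-D-F-B: 10 + 15 + 8 = 33
C-D-A-E-F-B: 10 + 6 + 14 + 14 + 8 = 52
C-B: 6
Best route has total 6.

6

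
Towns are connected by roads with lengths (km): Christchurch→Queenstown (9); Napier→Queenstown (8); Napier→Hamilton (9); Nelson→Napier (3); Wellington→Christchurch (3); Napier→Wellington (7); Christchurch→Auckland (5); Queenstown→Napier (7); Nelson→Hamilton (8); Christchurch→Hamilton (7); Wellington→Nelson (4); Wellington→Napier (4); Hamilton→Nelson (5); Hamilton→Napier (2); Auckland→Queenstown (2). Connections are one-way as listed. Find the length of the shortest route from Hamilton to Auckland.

Paths from Hamilton to Auckland:
Hamilton -> Nelson -> Napier -> Wellington -> Christchurch -> Auckland: 5 + 3 + 7 + 3 + 5 = 23
Hamilton -> Napier -> Wellington -> Christchurch -> Auckland: 2 + 7 + 3 + 5 = 17
The minimum is 17 km.

17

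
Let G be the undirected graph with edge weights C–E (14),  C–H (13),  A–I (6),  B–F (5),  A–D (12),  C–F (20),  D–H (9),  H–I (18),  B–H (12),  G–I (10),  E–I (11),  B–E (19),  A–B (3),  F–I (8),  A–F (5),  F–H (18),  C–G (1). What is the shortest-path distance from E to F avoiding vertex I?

A few of the E→F routes:
E - C - F: 14 + 20 = 34
E - B - F: 19 + 5 = 24
E - B - A - F: 19 + 3 + 5 = 27
Best route has total 24.

24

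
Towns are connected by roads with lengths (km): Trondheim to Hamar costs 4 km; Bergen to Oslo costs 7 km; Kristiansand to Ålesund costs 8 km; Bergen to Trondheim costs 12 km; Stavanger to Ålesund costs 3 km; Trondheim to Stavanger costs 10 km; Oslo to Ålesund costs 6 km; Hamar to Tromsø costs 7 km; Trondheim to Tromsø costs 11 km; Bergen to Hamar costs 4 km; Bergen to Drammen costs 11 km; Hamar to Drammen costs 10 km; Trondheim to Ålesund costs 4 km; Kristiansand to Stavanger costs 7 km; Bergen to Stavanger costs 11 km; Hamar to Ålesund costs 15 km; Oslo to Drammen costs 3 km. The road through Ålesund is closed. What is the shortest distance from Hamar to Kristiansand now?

Comparing a few candidate routes:
Hamar→Bergen→Trondheim→Stavanger→Kristiansand: 4 + 12 + 10 + 7 = 33
Hamar→Trondheim→Stavanger→Kristiansand: 4 + 10 + 7 = 21
Hamar→Bergen→Stavanger→Kristiansand: 4 + 11 + 7 = 22
The minimum is 21 km.

21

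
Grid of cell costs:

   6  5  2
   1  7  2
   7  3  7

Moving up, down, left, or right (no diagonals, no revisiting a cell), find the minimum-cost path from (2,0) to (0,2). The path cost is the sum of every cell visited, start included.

19

Path (2,0)→(1,0)→(1,1)→(1,2)→(0,2): 7 + 1 + 7 + 2 + 2 = 19.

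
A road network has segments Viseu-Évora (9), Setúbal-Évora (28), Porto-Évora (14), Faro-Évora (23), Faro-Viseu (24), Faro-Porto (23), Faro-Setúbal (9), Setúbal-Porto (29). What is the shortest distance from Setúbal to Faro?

9

Comparing a few candidate routes:
Setúbal→Évora→Faro: 28 + 23 = 51
Setúbal→Porto→Faro: 29 + 23 = 52
Setúbal→Évora→Viseu→Faro: 28 + 9 + 24 = 61
Setúbal→Faro: 9
The minimum is 9.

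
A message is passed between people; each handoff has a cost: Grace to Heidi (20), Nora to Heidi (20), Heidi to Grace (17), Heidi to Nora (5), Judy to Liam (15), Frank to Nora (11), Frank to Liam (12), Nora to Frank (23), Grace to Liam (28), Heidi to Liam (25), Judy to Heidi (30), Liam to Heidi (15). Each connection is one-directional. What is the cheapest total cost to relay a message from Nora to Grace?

Routes from Nora to Grace:
Nora -> Heidi -> Grace: 20 + 17 = 37
Nora -> Frank -> Liam -> Heidi -> Grace: 23 + 12 + 15 + 17 = 67
The minimum is 37.

37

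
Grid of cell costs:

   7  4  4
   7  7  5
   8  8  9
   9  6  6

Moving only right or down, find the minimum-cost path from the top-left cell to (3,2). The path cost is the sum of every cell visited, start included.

One optimal route is r0c0→r0c1→r0c2→r1c2→r2c2→r3c2.
Its cost is 7 + 4 + 4 + 5 + 9 + 6 = 35.

35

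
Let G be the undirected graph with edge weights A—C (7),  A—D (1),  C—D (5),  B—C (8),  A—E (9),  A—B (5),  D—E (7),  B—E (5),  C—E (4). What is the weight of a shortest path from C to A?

6

Some routes from C to A:
C→B→A: 8 + 5 = 13
C→A: 7
C→E→D→A: 4 + 7 + 1 = 12
C→D→A: 5 + 1 = 6
The minimum is 6.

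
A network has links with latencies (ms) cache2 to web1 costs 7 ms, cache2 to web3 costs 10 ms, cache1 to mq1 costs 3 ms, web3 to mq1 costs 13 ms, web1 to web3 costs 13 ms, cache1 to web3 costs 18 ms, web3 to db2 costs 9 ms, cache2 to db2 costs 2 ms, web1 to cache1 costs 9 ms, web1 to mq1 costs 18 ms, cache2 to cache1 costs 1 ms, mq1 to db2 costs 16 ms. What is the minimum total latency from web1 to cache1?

8

Some routes from web1 to cache1:
web1→mq1→cache1: 18 + 3 = 21
web1→cache2→cache1: 7 + 1 = 8
web1→cache1: 9
Best route has total 8 ms.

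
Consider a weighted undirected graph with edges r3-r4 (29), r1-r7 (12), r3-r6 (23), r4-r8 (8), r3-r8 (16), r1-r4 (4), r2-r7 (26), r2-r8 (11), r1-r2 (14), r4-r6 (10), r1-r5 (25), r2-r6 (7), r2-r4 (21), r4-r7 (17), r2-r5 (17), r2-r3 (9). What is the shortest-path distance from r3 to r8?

Comparing a few candidate routes:
r3 -> r2 -> r1 -> r4 -> r8: 9 + 14 + 4 + 8 = 35
r3 -> r8: 16
r3 -> r2 -> r8: 9 + 11 = 20
r3 -> r4 -> r8: 29 + 8 = 37
r3 -> r2 -> r6 -> r4 -> r8: 9 + 7 + 10 + 8 = 34
Shortest: 16.

16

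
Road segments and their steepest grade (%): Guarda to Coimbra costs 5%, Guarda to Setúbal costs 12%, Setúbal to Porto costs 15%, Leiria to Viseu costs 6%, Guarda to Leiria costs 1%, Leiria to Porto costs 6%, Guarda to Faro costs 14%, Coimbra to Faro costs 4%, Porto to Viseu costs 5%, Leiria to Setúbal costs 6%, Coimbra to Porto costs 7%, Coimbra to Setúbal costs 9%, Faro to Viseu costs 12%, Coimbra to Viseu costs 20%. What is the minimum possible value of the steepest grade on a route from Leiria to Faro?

Some routes from Leiria to Faro:
Leiria→Setúbal→Coimbra→Faro: max(6, 9, 4) = 9
Leiria→Porto→Viseu→Faro: max(6, 5, 12) = 12
Leiria→Porto→Coimbra→Faro: max(6, 7, 4) = 7
Leiria→Guarda→Coimbra→Faro: max(1, 5, 4) = 5
Leiria→Viseu→Porto→Coimbra→Faro: max(6, 5, 7, 4) = 7
Best route has worst link 5%.

5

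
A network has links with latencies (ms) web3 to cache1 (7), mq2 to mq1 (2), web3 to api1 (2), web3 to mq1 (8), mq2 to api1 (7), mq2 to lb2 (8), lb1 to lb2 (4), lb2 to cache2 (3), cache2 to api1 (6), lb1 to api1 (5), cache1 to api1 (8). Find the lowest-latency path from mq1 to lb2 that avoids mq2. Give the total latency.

Paths from mq1 to lb2 avoiding mq2:
mq1 → web3 → cache1 → api1 → lb1 → lb2: 8 + 7 + 8 + 5 + 4 = 32
mq1 → web3 → api1 → lb1 → lb2: 8 + 2 + 5 + 4 = 19
mq1 → web3 → api1 → cache2 → lb2: 8 + 2 + 6 + 3 = 19
mq1 → web3 → cache1 → api1 → cache2 → lb2: 8 + 7 + 8 + 6 + 3 = 32
Shortest: 19 ms.

19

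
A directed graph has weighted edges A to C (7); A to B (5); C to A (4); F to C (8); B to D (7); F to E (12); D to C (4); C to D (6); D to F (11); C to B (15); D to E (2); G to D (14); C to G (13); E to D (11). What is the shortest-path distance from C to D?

6

Candidate routes:
C -> G -> D: 13 + 14 = 27
C -> D: 6
C -> B -> D: 15 + 7 = 22
C -> A -> B -> D: 4 + 5 + 7 = 16
The minimum is 6.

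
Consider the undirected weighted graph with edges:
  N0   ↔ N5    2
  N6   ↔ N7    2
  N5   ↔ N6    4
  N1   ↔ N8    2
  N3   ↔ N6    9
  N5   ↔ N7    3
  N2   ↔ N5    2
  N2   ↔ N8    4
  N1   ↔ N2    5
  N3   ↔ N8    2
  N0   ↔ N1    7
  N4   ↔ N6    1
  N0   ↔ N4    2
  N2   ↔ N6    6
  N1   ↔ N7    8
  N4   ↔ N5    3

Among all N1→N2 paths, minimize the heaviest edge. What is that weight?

4

Checking several routes:
N1 - N0 - N5 - N2: max(7, 2, 2) = 7
N1 - N0 - N5 - N6 - N2: max(7, 2, 4, 6) = 7
N1 - N0 - N5 - N7 - N6 - N2: max(7, 2, 3, 2, 6) = 7
N1 - N2: max(5) = 5
N1 - N8 - N2: max(2, 4) = 4
The minimum achievable maximum is 4.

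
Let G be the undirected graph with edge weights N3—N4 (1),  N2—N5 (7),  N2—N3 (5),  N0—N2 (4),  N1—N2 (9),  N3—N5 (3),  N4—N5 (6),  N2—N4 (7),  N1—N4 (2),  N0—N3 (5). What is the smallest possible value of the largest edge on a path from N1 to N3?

Some routes from N1 to N3:
N1→N4→N5→N2→N0→N3: max(2, 6, 7, 4, 5) = 7
N1→N4→N5→N3: max(2, 6, 3) = 6
N1→N4→N5→N2→N3: max(2, 6, 7, 5) = 7
N1→N4→N3: max(2, 1) = 2
Best route has worst link 2.

2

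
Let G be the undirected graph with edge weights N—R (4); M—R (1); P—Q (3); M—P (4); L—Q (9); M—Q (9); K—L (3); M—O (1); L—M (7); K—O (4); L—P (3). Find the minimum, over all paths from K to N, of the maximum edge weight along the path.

4

Comparing a few candidate routes:
K → O → M → R → N: max(4, 1, 1, 4) = 4
K → L → M → R → N: max(3, 7, 1, 4) = 7
K → L → P → M → R → N: max(3, 3, 4, 1, 4) = 4
Smallest bottleneck: 4.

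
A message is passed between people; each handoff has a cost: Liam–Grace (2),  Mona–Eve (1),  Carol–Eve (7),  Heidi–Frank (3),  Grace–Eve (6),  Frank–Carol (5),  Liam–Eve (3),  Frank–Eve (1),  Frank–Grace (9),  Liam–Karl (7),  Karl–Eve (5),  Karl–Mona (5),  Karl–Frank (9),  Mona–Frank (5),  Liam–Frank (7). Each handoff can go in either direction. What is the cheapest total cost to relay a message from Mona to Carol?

Checking several routes:
Mona - Eve - Frank - Carol: 1 + 1 + 5 = 7
Mona - Frank - Eve - Carol: 5 + 1 + 7 = 13
Mona - Eve - Carol: 1 + 7 = 8
Mona - Frank - Carol: 5 + 5 = 10
Shortest: 7.

7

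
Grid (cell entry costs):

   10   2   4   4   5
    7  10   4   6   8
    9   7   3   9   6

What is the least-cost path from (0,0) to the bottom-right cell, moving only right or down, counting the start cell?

38

Cheapest: r0c0 -> r0c1 -> r0c2 -> r1c2 -> r2c2 -> r2c3 -> r2c4
  10 + 2 + 4 + 4 + 3 + 9 + 6 = 38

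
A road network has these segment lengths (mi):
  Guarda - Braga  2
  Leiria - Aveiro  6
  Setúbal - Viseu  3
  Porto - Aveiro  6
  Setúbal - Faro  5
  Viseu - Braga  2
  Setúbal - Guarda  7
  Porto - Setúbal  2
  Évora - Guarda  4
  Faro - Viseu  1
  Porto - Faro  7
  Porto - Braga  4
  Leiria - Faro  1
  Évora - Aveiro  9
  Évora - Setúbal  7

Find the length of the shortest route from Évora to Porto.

Checking several routes:
Évora→Guarda→Braga→Viseu→Setúbal→Porto: 4 + 2 + 2 + 3 + 2 = 13
Évora→Guarda→Braga→Porto: 4 + 2 + 4 = 10
Évora→Setúbal→Porto: 7 + 2 = 9
Évora→Guarda→Setúbal→Porto: 4 + 7 + 2 = 13
The minimum is 9 mi.

9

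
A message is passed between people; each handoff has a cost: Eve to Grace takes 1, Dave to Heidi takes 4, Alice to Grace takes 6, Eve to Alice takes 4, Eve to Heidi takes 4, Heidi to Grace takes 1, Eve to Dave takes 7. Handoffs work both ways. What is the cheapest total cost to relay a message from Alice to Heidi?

A few of the Alice→Heidi routes:
Alice-Grace-Eve-Heidi: 6 + 1 + 4 = 11
Alice-Eve-Heidi: 4 + 4 = 8
Alice-Eve-Grace-Heidi: 4 + 1 + 1 = 6
Alice-Grace-Heidi: 6 + 1 = 7
Shortest: 6.

6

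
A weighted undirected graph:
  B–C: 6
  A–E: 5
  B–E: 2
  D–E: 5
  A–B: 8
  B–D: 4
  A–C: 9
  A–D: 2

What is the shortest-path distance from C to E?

Comparing a few candidate routes:
C - A - D - E: 9 + 2 + 5 = 16
C - A - E: 9 + 5 = 14
C - B - E: 6 + 2 = 8
C - B - D - E: 6 + 4 + 5 = 15
Shortest: 8.

8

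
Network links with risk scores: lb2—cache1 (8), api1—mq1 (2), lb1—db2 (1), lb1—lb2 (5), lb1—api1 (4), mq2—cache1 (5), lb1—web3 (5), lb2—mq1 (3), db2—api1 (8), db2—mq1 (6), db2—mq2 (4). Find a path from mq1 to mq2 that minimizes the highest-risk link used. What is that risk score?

4

Checking several routes:
mq1 → db2 → lb1 → lb2 → cache1 → mq2: max(6, 1, 5, 8, 5) = 8
mq1 → lb2 → lb1 → db2 → mq2: max(3, 5, 1, 4) = 5
mq1 → db2 → api1 → lb1 → lb2 → cache1 → mq2: max(6, 8, 4, 5, 8, 5) = 8
mq1 → db2 → mq2: max(6, 4) = 6
mq1 → api1 → lb1 → db2 → mq2: max(2, 4, 1, 4) = 4
Smallest bottleneck: 4.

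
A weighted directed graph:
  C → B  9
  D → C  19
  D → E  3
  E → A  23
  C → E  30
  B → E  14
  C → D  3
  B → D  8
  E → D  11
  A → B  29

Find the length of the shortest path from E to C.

30

Paths from E to C:
E - D - C: 11 + 19 = 30
E - A - B - D - C: 23 + 29 + 8 + 19 = 79
Best route has total 30.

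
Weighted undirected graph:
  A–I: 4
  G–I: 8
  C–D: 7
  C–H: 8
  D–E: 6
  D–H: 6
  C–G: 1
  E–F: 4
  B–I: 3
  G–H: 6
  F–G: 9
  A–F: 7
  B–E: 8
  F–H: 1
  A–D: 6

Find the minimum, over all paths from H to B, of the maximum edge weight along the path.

Checking several routes:
H→D→A→I→B: max(6, 6, 4, 3) = 6
H→G→C→D→A→I→B: max(6, 1, 7, 6, 4, 3) = 7
H→F→E→D→A→I→B: max(1, 4, 6, 6, 4, 3) = 6
H→F→A→I→B: max(1, 7, 4, 3) = 7
Best route has worst link 6.

6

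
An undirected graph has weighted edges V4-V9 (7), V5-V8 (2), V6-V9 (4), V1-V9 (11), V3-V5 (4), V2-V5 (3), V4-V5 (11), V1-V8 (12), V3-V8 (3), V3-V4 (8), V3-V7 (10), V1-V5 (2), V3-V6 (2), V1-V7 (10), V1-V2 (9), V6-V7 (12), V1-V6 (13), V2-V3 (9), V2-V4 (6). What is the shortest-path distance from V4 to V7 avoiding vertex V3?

21

Some routes from V4 to V7 avoiding V3:
V4-V5-V1-V7: 11 + 2 + 10 = 23
V4-V2-V5-V1-V7: 6 + 3 + 2 + 10 = 21
V4-V9-V6-V7: 7 + 4 + 12 = 23
Shortest: 21.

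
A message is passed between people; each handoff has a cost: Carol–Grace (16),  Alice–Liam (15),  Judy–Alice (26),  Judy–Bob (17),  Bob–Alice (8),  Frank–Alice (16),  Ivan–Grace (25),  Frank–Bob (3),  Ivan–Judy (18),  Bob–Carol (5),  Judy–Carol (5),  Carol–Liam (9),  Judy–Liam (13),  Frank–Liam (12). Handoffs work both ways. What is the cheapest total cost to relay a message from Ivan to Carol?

23

Comparing a few candidate routes:
Ivan → Grace → Carol: 25 + 16 = 41
Ivan → Judy → Bob → Carol: 18 + 17 + 5 = 40
Ivan → Judy → Liam → Carol: 18 + 13 + 9 = 40
Ivan → Judy → Carol: 18 + 5 = 23
Ivan → Judy → Liam → Frank → Bob → Carol: 18 + 13 + 12 + 3 + 5 = 51
Best route has total 23.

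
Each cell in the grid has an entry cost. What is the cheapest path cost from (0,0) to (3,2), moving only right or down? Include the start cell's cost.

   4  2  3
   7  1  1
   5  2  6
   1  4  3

One optimal route is r0c0 -> r0c1 -> r1c1 -> r2c1 -> r3c1 -> r3c2.
Its cost is 4 + 2 + 1 + 2 + 4 + 3 = 16.

16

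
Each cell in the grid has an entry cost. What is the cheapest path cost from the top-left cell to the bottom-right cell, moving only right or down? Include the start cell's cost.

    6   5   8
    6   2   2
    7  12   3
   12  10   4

Best path: (0,0) → (0,1) → (1,1) → (1,2) → (2,2) → (3,2)
Cost: 6 + 5 + 2 + 2 + 3 + 4 = 22
(Top row then right column would cost 28.)

22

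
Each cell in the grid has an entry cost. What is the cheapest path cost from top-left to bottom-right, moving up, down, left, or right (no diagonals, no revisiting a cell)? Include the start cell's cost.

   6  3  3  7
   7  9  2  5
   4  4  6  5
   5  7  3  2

Best path: r0c0 -> r0c1 -> r0c2 -> r1c2 -> r2c2 -> r3c2 -> r3c3
Cost: 6 + 3 + 3 + 2 + 6 + 3 + 2 = 25

25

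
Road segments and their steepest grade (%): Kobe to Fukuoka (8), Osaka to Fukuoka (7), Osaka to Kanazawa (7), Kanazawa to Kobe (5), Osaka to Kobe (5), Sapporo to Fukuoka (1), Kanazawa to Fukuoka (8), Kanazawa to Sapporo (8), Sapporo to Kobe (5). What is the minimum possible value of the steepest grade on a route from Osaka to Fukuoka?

Comparing a few candidate routes:
Osaka → Kobe → Sapporo → Kanazawa → Fukuoka: max(5, 5, 8, 8) = 8
Osaka → Fukuoka: max(7) = 7
Osaka → Kanazawa → Kobe → Sapporo → Fukuoka: max(7, 5, 5, 1) = 7
Osaka → Kobe → Sapporo → Fukuoka: max(5, 5, 1) = 5
Osaka → Kobe → Kanazawa → Fukuoka: max(5, 5, 8) = 8
Osaka → Kobe → Kanazawa → Sapporo → Fukuoka: max(5, 5, 8, 1) = 8
Smallest bottleneck: 5%.

5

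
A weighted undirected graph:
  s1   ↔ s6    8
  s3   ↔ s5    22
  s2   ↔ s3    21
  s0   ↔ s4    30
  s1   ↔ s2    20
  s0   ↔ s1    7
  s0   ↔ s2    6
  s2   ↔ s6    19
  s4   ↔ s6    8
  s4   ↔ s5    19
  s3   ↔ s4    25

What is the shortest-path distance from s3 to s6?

Checking several routes:
s3 → s2 → s0 → s1 → s6: 21 + 6 + 7 + 8 = 42
s3 → s2 → s6: 21 + 19 = 40
s3 → s5 → s4 → s6: 22 + 19 + 8 = 49
s3 → s4 → s6: 25 + 8 = 33
s3 → s2 → s1 → s6: 21 + 20 + 8 = 49
The minimum is 33.

33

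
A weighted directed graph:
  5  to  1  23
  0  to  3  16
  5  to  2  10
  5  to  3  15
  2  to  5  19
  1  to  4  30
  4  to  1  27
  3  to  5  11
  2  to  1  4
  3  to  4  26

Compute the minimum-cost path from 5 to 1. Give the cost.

14

Candidate routes:
5→2→1: 10 + 4 = 14
5→1: 23
5→3→4→1: 15 + 26 + 27 = 68
Shortest: 14.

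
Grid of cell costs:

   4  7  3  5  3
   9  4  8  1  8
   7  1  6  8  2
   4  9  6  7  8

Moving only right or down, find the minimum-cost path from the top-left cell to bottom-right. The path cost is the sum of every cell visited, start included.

38

One optimal route is r0c0 r0c1 r0c2 r0c3 r1c3 r1c4 r2c4 r3c4.
Its cost is 4 + 7 + 3 + 5 + 1 + 8 + 2 + 8 = 38.
For comparison, the top-then-right route costs 40.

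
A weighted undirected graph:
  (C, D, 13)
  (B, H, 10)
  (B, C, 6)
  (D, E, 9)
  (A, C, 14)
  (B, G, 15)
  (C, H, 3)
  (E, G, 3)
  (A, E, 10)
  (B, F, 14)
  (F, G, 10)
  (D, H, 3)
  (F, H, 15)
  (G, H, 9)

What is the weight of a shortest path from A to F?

23

Checking several routes:
A-C-H-F: 14 + 3 + 15 = 32
A-E-G-H-F: 10 + 3 + 9 + 15 = 37
A-E-G-F: 10 + 3 + 10 = 23
A-C-H-G-F: 14 + 3 + 9 + 10 = 36
A-E-D-H-F: 10 + 9 + 3 + 15 = 37
A-C-B-F: 14 + 6 + 14 = 34
Shortest: 23.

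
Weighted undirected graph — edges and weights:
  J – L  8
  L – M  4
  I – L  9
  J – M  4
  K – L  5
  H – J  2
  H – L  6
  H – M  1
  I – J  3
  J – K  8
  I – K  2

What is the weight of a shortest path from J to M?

Checking several routes:
J -> M: 4
J -> H -> L -> M: 2 + 6 + 4 = 12
J -> H -> M: 2 + 1 = 3
J -> L -> M: 8 + 4 = 12
Shortest: 3.

3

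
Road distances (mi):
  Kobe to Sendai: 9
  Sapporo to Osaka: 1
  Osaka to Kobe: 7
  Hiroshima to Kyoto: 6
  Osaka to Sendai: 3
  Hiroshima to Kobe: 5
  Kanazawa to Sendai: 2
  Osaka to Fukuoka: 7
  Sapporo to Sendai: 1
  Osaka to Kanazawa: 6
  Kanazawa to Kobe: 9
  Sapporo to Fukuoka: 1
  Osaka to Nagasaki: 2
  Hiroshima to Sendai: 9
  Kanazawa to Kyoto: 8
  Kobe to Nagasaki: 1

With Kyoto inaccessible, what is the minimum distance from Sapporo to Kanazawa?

3

Checking several routes:
Sapporo→Sendai→Osaka→Kanazawa: 1 + 3 + 6 = 10
Sapporo→Osaka→Kanazawa: 1 + 6 = 7
Sapporo→Osaka→Sendai→Kanazawa: 1 + 3 + 2 = 6
Sapporo→Fukuoka→Osaka→Sendai→Kanazawa: 1 + 7 + 3 + 2 = 13
Sapporo→Sendai→Kanazawa: 1 + 2 = 3
Shortest: 3 mi.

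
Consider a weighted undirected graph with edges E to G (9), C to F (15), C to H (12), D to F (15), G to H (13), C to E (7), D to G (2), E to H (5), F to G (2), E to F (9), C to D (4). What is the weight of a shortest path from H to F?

Checking several routes:
H→E→G→F: 5 + 9 + 2 = 16
H→G→F: 13 + 2 = 15
H→E→F: 5 + 9 = 14
Shortest: 14.

14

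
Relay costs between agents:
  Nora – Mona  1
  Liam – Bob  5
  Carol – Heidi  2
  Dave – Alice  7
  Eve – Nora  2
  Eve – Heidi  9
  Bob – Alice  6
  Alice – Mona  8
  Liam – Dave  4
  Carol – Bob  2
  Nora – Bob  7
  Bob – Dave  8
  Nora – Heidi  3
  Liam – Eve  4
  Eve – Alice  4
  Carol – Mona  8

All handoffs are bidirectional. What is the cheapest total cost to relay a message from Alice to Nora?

Some routes from Alice to Nora:
Alice → Eve → Nora: 4 + 2 = 6
Alice → Bob → Carol → Heidi → Nora: 6 + 2 + 2 + 3 = 13
Alice → Mona → Nora: 8 + 1 = 9
Alice → Bob → Nora: 6 + 7 = 13
Best route has total 6.

6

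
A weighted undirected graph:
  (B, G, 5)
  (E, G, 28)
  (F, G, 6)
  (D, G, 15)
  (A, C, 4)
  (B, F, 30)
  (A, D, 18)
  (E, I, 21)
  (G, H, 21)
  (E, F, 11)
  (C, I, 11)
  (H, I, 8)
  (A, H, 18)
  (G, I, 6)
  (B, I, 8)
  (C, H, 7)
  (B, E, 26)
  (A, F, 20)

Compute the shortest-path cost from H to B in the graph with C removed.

Some routes from H to B avoiding C:
H→G→B: 21 + 5 = 26
H→I→G→B: 8 + 6 + 5 = 19
H→I→B: 8 + 8 = 16
H→G→I→B: 21 + 6 + 8 = 35
Best route has total 16.

16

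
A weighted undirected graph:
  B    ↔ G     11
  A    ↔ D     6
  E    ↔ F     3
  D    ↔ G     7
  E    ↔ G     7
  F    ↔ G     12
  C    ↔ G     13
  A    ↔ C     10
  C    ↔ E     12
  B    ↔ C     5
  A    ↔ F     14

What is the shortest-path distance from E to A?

Checking several routes:
E -> C -> A: 12 + 10 = 22
E -> F -> A: 3 + 14 = 17
E -> G -> D -> A: 7 + 7 + 6 = 20
Best route has total 17.

17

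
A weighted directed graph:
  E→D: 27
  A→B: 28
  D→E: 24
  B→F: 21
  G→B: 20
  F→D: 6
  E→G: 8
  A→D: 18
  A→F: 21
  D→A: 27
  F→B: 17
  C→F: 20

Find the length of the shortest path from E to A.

54

Paths from E to A:
E → D → A: 27 + 27 = 54
E → G → B → F → D → A: 8 + 20 + 21 + 6 + 27 = 82
Best route has total 54.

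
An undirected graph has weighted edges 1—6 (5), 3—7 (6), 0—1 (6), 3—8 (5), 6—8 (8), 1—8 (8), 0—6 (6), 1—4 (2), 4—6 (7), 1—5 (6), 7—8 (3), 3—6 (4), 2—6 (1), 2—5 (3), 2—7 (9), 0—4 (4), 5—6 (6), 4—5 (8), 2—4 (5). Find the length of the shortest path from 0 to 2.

Some routes from 0 to 2:
0 -> 1 -> 6 -> 2: 6 + 5 + 1 = 12
0 -> 4 -> 2: 4 + 5 = 9
0 -> 4 -> 1 -> 6 -> 2: 4 + 2 + 5 + 1 = 12
0 -> 6 -> 2: 6 + 1 = 7
0 -> 4 -> 6 -> 2: 4 + 7 + 1 = 12
The minimum is 7.

7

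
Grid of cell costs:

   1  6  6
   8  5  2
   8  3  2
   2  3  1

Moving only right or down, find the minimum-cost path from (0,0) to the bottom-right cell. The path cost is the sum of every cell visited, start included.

17

Take [0,0] [0,1] [1,1] [1,2] [2,2] [3,2] for a total of 1 + 6 + 5 + 2 + 2 + 1 = 17.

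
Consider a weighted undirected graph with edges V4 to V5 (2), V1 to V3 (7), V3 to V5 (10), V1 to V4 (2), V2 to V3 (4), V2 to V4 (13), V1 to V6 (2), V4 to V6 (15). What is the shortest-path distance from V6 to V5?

Comparing a few candidate routes:
V6-V4-V5: 15 + 2 = 17
V6-V4-V1-V3-V5: 15 + 2 + 7 + 10 = 34
V6-V1-V4-V5: 2 + 2 + 2 = 6
V6-V1-V4-V2-V3-V5: 2 + 2 + 13 + 4 + 10 = 31
V6-V1-V3-V2-V4-V5: 2 + 7 + 4 + 13 + 2 = 28
V6-V1-V3-V5: 2 + 7 + 10 = 19
Best route has total 6.

6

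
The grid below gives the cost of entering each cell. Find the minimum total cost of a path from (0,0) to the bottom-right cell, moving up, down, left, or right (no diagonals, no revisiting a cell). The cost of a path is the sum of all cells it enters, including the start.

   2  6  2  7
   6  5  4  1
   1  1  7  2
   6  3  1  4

18

Cheapest: [0,0] [1,0] [2,0] [2,1] [3,1] [3,2] [3,3]
  2 + 6 + 1 + 1 + 3 + 1 + 4 = 18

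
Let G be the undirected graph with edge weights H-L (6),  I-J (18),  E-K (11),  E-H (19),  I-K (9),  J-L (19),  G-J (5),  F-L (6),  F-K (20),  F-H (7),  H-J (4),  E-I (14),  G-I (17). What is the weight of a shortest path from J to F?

A few of the J→F routes:
J -> L -> F: 19 + 6 = 25
J -> H -> L -> F: 4 + 6 + 6 = 16
J -> L -> H -> F: 19 + 6 + 7 = 32
J -> H -> F: 4 + 7 = 11
J -> I -> K -> F: 18 + 9 + 20 = 47
Shortest: 11.

11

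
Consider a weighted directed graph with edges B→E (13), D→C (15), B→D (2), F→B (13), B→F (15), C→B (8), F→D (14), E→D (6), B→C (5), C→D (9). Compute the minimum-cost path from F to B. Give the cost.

13

Paths from F to B:
F-B: 13
F-D-C-B: 14 + 15 + 8 = 37
The minimum is 13.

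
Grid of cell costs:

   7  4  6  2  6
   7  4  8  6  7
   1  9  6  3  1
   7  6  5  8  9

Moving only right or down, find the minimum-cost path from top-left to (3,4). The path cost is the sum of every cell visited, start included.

Take r0c0→r0c1→r0c2→r0c3→r1c3→r2c3→r2c4→r3c4 for a total of 7 + 4 + 6 + 2 + 6 + 3 + 1 + 9 = 38.
For comparison, the top-then-right route costs 42.

38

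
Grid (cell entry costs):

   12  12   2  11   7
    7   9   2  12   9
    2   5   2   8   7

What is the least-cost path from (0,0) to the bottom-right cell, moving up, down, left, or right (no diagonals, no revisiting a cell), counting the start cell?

43

Path r0c0 -> r1c0 -> r2c0 -> r2c1 -> r2c2 -> r2c3 -> r2c4: 12 + 7 + 2 + 5 + 2 + 8 + 7 = 43.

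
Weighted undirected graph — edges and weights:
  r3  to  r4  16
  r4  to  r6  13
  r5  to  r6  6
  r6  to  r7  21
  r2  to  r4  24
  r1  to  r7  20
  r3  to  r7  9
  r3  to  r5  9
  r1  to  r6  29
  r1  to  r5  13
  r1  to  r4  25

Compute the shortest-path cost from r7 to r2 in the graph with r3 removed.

Candidate routes:
r7 → r1 → r4 → r2: 20 + 25 + 24 = 69
r7 → r1 → r6 → r4 → r2: 20 + 29 + 13 + 24 = 86
r7 → r6 → r1 → r4 → r2: 21 + 29 + 25 + 24 = 99
r7 → r6 → r4 → r2: 21 + 13 + 24 = 58
r7 → r6 → r5 → r1 → r4 → r2: 21 + 6 + 13 + 25 + 24 = 89
r7 → r1 → r5 → r6 → r4 → r2: 20 + 13 + 6 + 13 + 24 = 76
Shortest: 58.

58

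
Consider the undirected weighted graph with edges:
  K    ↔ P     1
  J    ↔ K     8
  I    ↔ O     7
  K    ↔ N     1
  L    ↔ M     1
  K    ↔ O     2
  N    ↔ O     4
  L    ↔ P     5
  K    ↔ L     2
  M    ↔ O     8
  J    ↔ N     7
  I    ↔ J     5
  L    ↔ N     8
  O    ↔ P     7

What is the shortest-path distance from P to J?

Some routes from P to J:
P -> K -> O -> N -> J: 1 + 2 + 4 + 7 = 14
P -> K -> N -> J: 1 + 1 + 7 = 9
P -> K -> J: 1 + 8 = 9
Best route has total 9.

9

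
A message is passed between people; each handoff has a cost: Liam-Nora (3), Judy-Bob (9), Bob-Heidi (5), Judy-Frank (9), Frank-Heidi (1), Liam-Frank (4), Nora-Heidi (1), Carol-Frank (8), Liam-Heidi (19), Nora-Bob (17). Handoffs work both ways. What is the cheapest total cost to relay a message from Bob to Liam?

Comparing a few candidate routes:
Bob -> Heidi -> Nora -> Liam: 5 + 1 + 3 = 9
Bob -> Nora -> Liam: 17 + 3 = 20
Bob -> Heidi -> Frank -> Liam: 5 + 1 + 4 = 10
Shortest: 9.

9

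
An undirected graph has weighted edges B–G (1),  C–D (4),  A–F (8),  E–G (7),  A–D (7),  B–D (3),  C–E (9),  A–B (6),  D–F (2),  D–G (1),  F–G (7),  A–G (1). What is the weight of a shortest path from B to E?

8

Some routes from B to E:
B-G-E: 1 + 7 = 8
B-D-G-E: 3 + 1 + 7 = 11
B-A-G-E: 6 + 1 + 7 = 14
The minimum is 8.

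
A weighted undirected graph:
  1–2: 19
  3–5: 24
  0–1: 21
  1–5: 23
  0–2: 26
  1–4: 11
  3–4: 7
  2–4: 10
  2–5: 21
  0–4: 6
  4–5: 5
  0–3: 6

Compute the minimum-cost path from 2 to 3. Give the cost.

17

A few of the 2→3 routes:
2 → 5 → 4 → 3: 21 + 5 + 7 = 33
2 → 4 → 0 → 3: 10 + 6 + 6 = 22
2 → 4 → 3: 10 + 7 = 17
2 → 0 → 3: 26 + 6 = 32
The minimum is 17.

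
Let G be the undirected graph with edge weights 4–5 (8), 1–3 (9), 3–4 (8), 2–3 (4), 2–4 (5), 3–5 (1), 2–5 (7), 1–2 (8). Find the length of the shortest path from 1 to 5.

Checking several routes:
1-2-3-5: 8 + 4 + 1 = 13
1-2-5: 8 + 7 = 15
1-3-5: 9 + 1 = 10
1-3-2-5: 9 + 4 + 7 = 20
The minimum is 10.

10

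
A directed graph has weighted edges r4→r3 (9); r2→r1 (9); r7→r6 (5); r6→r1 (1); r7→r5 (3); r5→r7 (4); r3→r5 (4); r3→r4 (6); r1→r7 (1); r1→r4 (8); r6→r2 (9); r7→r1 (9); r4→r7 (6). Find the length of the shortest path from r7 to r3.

23

Routes from r7 to r3:
r7→r6→r1→r4→r3: 5 + 1 + 8 + 9 = 23
r7→r1→r4→r3: 9 + 8 + 9 = 26
r7→r6→r2→r1→r4→r3: 5 + 9 + 9 + 8 + 9 = 40
Shortest: 23.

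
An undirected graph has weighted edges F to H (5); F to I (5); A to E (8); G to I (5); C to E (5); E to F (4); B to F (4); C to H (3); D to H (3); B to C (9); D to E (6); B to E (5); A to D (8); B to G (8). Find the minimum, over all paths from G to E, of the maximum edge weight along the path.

A few of the G→E routes:
G-I-F-E: max(5, 5, 4) = 5
G-I-F-H-C-E: max(5, 5, 5, 3, 5) = 5
G-I-F-H-D-E: max(5, 5, 5, 3, 6) = 6
G-I-F-B-E: max(5, 5, 4, 5) = 5
The minimum achievable maximum is 5.

5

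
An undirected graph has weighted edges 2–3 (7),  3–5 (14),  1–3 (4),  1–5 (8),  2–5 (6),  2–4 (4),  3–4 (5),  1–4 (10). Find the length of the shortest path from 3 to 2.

7

Some routes from 3 to 2:
3 - 1 - 4 - 2: 4 + 10 + 4 = 18
3 - 2: 7
3 - 4 - 2: 5 + 4 = 9
Shortest: 7.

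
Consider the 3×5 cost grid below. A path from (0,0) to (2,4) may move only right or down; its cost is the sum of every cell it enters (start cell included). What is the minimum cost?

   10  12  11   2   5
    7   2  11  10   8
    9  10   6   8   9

52

Best path: r0c0→r1c0→r1c1→r2c1→r2c2→r2c3→r2c4
Cost: 10 + 7 + 2 + 10 + 6 + 8 + 9 = 52
(Top row then right column would cost 57.)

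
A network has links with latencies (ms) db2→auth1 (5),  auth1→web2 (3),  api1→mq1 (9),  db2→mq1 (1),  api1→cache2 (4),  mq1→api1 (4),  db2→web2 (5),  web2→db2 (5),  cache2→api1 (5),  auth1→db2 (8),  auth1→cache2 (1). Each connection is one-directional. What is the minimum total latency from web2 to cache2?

Candidate routes:
web2→db2→mq1→api1→cache2: 5 + 1 + 4 + 4 = 14
web2→db2→auth1→cache2: 5 + 5 + 1 = 11
Shortest: 11 ms.

11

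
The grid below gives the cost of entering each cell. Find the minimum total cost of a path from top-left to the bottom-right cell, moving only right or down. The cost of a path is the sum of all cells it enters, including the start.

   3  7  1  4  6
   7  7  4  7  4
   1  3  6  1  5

Cheapest: (0,0) (1,0) (2,0) (2,1) (2,2) (2,3) (2,4)
  3 + 7 + 1 + 3 + 6 + 1 + 5 = 26

26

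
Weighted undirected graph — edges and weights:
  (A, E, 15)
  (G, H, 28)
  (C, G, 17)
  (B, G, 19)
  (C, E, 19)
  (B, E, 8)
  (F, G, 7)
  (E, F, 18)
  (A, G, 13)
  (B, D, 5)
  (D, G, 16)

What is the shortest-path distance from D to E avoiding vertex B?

Routes from D to E avoiding B:
D - G - A - E: 16 + 13 + 15 = 44
D - G - F - E: 16 + 7 + 18 = 41
D - G - C - E: 16 + 17 + 19 = 52
The minimum is 41.

41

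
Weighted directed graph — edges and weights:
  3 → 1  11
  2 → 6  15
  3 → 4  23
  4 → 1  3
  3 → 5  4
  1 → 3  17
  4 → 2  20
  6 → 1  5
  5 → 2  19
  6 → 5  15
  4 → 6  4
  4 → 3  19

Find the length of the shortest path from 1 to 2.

40

Paths from 1 to 2:
1-3-5-2: 17 + 4 + 19 = 40
1-3-4-6-5-2: 17 + 23 + 4 + 15 + 19 = 78
1-3-4-2: 17 + 23 + 20 = 60
Shortest: 40.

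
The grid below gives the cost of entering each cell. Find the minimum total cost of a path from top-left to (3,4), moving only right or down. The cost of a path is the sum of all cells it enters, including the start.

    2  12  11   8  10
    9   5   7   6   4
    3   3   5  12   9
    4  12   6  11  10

One optimal route is [0,0] [1,0] [2,0] [2,1] [2,2] [3,2] [3,3] [3,4].
Its cost is 2 + 9 + 3 + 3 + 5 + 6 + 11 + 10 = 49.

49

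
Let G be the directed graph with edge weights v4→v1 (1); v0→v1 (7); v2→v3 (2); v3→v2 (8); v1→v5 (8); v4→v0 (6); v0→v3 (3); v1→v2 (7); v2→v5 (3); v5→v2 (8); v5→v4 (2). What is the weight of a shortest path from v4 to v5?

9

Paths from v4 to v5:
v4 - v1 - v2 - v5: 1 + 7 + 3 = 11
v4 - v0 - v1 - v2 - v5: 6 + 7 + 7 + 3 = 23
v4 - v0 - v3 - v2 - v5: 6 + 3 + 8 + 3 = 20
v4 - v0 - v1 - v5: 6 + 7 + 8 = 21
v4 - v1 - v5: 1 + 8 = 9
The minimum is 9.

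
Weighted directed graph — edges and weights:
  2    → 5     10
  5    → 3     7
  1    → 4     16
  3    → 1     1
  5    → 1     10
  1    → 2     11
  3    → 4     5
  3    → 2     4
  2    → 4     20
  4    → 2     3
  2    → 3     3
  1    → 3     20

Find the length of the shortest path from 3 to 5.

14

Candidate routes:
3→4→2→5: 5 + 3 + 10 = 18
3→1→2→5: 1 + 11 + 10 = 22
3→2→5: 4 + 10 = 14
3→1→4→2→5: 1 + 16 + 3 + 10 = 30
Best route has total 14.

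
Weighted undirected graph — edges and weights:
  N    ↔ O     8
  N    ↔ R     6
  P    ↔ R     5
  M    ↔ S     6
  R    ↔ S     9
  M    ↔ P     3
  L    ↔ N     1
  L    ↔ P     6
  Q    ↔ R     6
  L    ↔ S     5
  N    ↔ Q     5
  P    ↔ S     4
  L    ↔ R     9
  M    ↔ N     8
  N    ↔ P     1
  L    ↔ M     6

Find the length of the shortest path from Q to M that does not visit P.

12

Some routes from Q to M avoiding P:
Q -> R -> L -> M: 6 + 9 + 6 = 21
Q -> R -> N -> L -> M: 6 + 6 + 1 + 6 = 19
Q -> N -> L -> M: 5 + 1 + 6 = 12
Q -> N -> L -> S -> M: 5 + 1 + 5 + 6 = 17
Q -> R -> N -> M: 6 + 6 + 8 = 20
Q -> N -> M: 5 + 8 = 13
Best route has total 12.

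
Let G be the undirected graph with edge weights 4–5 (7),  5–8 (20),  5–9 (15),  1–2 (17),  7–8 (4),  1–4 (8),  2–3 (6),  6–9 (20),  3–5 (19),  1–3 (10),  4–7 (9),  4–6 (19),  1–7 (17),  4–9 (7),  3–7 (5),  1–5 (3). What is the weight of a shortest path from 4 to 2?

Comparing a few candidate routes:
4 - 5 - 1 - 2: 7 + 3 + 17 = 27
4 - 5 - 1 - 3 - 2: 7 + 3 + 10 + 6 = 26
4 - 7 - 3 - 2: 9 + 5 + 6 = 20
4 - 1 - 2: 8 + 17 = 25
4 - 1 - 3 - 2: 8 + 10 + 6 = 24
The minimum is 20.

20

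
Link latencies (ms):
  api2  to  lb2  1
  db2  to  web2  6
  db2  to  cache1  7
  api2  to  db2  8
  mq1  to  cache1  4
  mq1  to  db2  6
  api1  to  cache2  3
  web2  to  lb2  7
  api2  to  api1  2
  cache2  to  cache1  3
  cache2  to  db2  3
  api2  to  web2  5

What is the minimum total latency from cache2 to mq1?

7

Comparing a few candidate routes:
cache2 - db2 - mq1: 3 + 6 = 9
cache2 - cache1 - mq1: 3 + 4 = 7
cache2 - db2 - cache1 - mq1: 3 + 7 + 4 = 14
cache2 - cache1 - db2 - mq1: 3 + 7 + 6 = 16
cache2 - api1 - api2 - db2 - mq1: 3 + 2 + 8 + 6 = 19
Shortest: 7 ms.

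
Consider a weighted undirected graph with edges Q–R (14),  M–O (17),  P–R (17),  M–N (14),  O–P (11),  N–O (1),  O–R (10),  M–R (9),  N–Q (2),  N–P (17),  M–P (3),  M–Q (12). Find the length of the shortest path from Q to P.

Comparing a few candidate routes:
Q→N→P: 2 + 17 = 19
Q→M→P: 12 + 3 = 15
Q→N→O→P: 2 + 1 + 11 = 14
Q→N→M→P: 2 + 14 + 3 = 19
The minimum is 14.

14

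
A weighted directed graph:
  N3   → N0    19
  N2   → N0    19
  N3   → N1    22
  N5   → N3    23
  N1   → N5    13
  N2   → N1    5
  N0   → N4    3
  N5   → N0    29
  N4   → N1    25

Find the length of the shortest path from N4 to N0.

Candidate routes:
N4 → N1 → N5 → N0: 25 + 13 + 29 = 67
N4 → N1 → N5 → N3 → N0: 25 + 13 + 23 + 19 = 80
Best route has total 67.

67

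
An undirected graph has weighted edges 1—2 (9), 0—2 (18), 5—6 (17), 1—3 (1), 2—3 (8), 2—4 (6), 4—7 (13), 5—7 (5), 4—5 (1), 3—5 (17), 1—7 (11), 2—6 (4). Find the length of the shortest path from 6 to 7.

Checking several routes:
6-2-4-7: 4 + 6 + 13 = 23
6-2-4-5-7: 4 + 6 + 1 + 5 = 16
6-5-7: 17 + 5 = 22
6-2-3-1-7: 4 + 8 + 1 + 11 = 24
Shortest: 16.

16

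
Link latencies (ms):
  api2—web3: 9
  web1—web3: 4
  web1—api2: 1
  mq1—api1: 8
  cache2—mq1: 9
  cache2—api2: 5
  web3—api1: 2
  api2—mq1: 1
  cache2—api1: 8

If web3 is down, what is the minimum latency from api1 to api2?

Routes from api1 to api2 avoiding web3:
api1 -> cache2 -> api2: 8 + 5 = 13
api1 -> mq1 -> cache2 -> api2: 8 + 9 + 5 = 22
api1 -> cache2 -> mq1 -> api2: 8 + 9 + 1 = 18
api1 -> mq1 -> api2: 8 + 1 = 9
Best route has total 9 ms.

9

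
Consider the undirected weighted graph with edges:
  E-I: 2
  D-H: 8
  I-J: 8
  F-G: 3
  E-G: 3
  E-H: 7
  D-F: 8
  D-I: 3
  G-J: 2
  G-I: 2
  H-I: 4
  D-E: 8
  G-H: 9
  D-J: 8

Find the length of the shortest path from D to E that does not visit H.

5

Comparing a few candidate routes:
D-I-G-E: 3 + 2 + 3 = 8
D-I-E: 3 + 2 = 5
D-J-G-E: 8 + 2 + 3 = 13
D-E: 8
D-F-G-E: 8 + 3 + 3 = 14
The minimum is 5.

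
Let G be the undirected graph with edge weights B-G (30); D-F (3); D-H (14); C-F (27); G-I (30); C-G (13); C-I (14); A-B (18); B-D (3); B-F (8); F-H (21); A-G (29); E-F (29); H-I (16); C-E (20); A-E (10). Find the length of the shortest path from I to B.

33

Some routes from I to B:
I - H - F - B: 16 + 21 + 8 = 45
I - H - D - B: 16 + 14 + 3 = 33
I - H - F - D - B: 16 + 21 + 3 + 3 = 43
I - H - D - F - B: 16 + 14 + 3 + 8 = 41
I - C - F - D - B: 14 + 27 + 3 + 3 = 47
Best route has total 33.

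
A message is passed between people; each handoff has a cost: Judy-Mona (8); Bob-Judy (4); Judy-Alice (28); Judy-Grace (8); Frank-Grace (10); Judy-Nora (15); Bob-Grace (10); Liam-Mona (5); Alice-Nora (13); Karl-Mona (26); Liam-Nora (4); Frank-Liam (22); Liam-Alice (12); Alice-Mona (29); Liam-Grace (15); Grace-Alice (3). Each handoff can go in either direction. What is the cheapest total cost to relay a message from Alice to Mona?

17

Some routes from Alice to Mona:
Alice-Grace-Judy-Mona: 3 + 8 + 8 = 19
Alice-Liam-Mona: 12 + 5 = 17
Alice-Nora-Liam-Mona: 13 + 4 + 5 = 22
Shortest: 17.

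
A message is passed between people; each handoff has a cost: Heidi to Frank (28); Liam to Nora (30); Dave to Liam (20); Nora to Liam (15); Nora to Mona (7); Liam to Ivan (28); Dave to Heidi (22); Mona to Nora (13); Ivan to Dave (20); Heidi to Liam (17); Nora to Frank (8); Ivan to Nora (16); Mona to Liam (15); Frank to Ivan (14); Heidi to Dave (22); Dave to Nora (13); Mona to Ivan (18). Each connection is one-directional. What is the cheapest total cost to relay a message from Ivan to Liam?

A few of the Ivan→Liam routes:
Ivan-Nora-Mona-Liam: 16 + 7 + 15 = 38
Ivan-Dave-Nora-Mona-Liam: 20 + 13 + 7 + 15 = 55
Ivan-Nora-Liam: 16 + 15 = 31
Ivan-Dave-Liam: 20 + 20 = 40
Ivan-Dave-Nora-Liam: 20 + 13 + 15 = 48
Best route has total 31.

31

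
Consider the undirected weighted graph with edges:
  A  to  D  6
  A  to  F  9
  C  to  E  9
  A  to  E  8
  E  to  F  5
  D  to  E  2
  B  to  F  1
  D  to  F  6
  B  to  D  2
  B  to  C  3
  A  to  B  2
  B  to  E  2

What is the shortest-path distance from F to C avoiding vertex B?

14

Comparing a few candidate routes:
F -> D -> E -> C: 6 + 2 + 9 = 17
F -> E -> C: 5 + 9 = 14
F -> A -> E -> C: 9 + 8 + 9 = 26
F -> A -> D -> E -> C: 9 + 6 + 2 + 9 = 26
Best route has total 14.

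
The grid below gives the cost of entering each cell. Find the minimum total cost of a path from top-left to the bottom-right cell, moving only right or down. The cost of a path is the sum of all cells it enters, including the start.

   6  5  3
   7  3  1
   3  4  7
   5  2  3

23

Best path: (0,0) -> (0,1) -> (1,1) -> (2,1) -> (3,1) -> (3,2)
Cost: 6 + 5 + 3 + 4 + 2 + 3 = 23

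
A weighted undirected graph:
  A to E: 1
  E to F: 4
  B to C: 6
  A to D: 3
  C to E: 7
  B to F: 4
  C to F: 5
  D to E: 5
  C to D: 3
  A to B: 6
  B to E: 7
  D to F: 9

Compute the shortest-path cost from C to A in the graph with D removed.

Some routes from C to A avoiding D:
C→E→A: 7 + 1 = 8
C→B→A: 6 + 6 = 12
C→F→E→A: 5 + 4 + 1 = 10
Shortest: 8.

8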